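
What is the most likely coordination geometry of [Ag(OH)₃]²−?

Each hydroxide is −1; balancing the −2 overall charge requires Ag(I).
Ag sits in group 11, so the d-electron count is 11 − 1 = 10.
Coordination number: 3.
Three ligands around a d¹⁰ centre minimise repulsion in a trigonal-planar arrangement.

trigonal planar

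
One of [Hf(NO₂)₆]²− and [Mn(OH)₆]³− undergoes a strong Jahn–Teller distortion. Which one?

[Mn(OH)₆]³−

[Hf(NO₂)₆]²−: Summing ligand charges against the −2 overall charge gives an oxidation state of +4 for hafnium. Group 4 minus oxidation state 4 gives a d⁰ configuration. The d⁰ configuration leaves the e_g set evenly filled (or empty) — no strong Jahn–Teller driving force.
[Mn(OH)₆]³−: Each hydroxide is −1; balancing the −3 overall charge requires Mn(III). Group 7 minus oxidation state 3 gives a d⁴ configuration. Hydroxide is a weak-field ligand for a first-row metal, so the complex is high-spin. The t₂g³e_g¹ (high-spin) configuration has an unevenly filled e_g set; the Jahn–Teller theorem predicts a tetragonal distortion (typically axial elongation) to lift the degeneracy.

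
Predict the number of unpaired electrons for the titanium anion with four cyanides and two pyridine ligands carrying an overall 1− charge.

1 unpaired electron

Summing ligand charges against the −1 overall charge gives an oxidation state of +3 for titanium.
Ti sits in group 4, so the d-electron count is 4 − 3 = 1.
In an octahedral field the d¹ configuration is t₂g¹e_g⁰ (only one arrangement possible), giving 1 unpaired electron.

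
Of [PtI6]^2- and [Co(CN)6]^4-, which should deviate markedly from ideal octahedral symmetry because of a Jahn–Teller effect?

[PtI6]^2-: Each iodide is −1; balancing the −2 overall charge requires Pt(IV). Group 10 minus oxidation state 4 gives a d⁶ configuration. A 5d ion has a large Δₒ and is invariably low-spin. The d⁶ configuration leaves the e_g set evenly filled (or empty) — no strong Jahn–Teller driving force.
[Co(CN)6]^4-: Ligand charges: each cyanide is −1. With an overall charge of −4 the cobalt centre must be in the +2 oxidation state. Group 9 minus oxidation state 2 gives a d⁷ configuration. Cyanide is a strong-field ligand (high in the spectrochemical series) for a first-row metal, so the complex is low-spin. The t₂g⁶e_g¹ (low-spin) configuration has an unevenly filled e_g set; the Jahn–Teller theorem predicts a tetragonal distortion (typically axial elongation) to lift the degeneracy.

[Co(CN)6]^4-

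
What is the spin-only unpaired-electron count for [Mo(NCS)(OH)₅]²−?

Each isothiocyanate is −1; each hydroxide is −1; balancing the −2 overall charge requires Mo(IV).
Mo sits in group 6, so the d-electron count is 6 − 4 = 2.
In an octahedral field the d² configuration is t₂g²e_g⁰ (only one arrangement possible), giving 2 unpaired electrons.

2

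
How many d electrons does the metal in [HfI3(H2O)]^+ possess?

Ligand charges: each iodide is −1; water is neutral. With an overall charge of +1 the hafnium centre must be in the +4 oxidation state.
Group 4 minus oxidation state 4 gives a d⁰ configuration.

d⁰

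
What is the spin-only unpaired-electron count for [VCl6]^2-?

1 unpaired electron

Summing ligand charges against the −2 overall charge gives an oxidation state of +4 for vanadium.
Vanadium is a group-5 element; V(IV) is therefore d¹.
In an octahedral field the d¹ configuration is t₂g¹e_g⁰ (only one arrangement possible), giving 1 unpaired electron.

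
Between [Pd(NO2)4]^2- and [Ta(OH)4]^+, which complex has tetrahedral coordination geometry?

[Ta(OH)4]^+

For [Pd(NO2)4]^2-: Each nitro (N-bound nitrite) is −1; balancing the −2 overall charge requires Pd(II). Pd sits in group 10, so the d-electron count is 10 − 2 = 8. A 4d d⁸ ion has a large crystal-field splitting; square planar leaves the high-energy d_{x²−y²} orbital empty and maximises CFSE. → square planar.
For [Ta(OH)4]^+: Each hydroxide is −1; balancing the +1 overall charge requires Ta(V). Group 5 minus oxidation state 5 gives a d⁰ configuration. A d⁰ ion has no crystal-field stabilisation preference between square planar and tetrahedral, so four ligands adopt the sterically favoured tetrahedral geometry. → tetrahedral.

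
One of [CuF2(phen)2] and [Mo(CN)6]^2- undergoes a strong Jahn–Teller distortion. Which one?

[CuF2(phen)2]: Summing ligand charges against the 0 overall charge gives an oxidation state of +2 for copper. Group 11 minus oxidation state 2 gives a d⁹ configuration. The t₂g⁶e_g³ configuration has an unevenly filled e_g set; the Jahn–Teller theorem predicts a tetragonal distortion (typically axial elongation) to lift the degeneracy.
[Mo(CN)6]^2-: Ligand charges: each cyanide is −1. With an overall charge of −2 the molybdenum centre must be in the +4 oxidation state. Mo sits in group 6, so the d-electron count is 6 − 4 = 2. The d² configuration leaves the e_g set evenly filled (or empty) — no strong Jahn–Teller driving force.

[CuF2(phen)2]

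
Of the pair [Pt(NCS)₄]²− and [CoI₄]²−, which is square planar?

For [Pt(NCS)₄]²−: Ligand charges: each isothiocyanate is −1. With an overall charge of −2 the platinum centre must be in the +2 oxidation state. Group 10 minus oxidation state 2 gives a d⁸ configuration. A 5d d⁸ ion has a large crystal-field splitting; square planar leaves the high-energy d_{x²−y²} orbital empty and maximises CFSE. → square planar.
For [CoI₄]²−: Summing ligand charges against the −2 overall charge gives an oxidation state of +2 for cobalt. Cobalt is a group-9 element; Co(II) is therefore d⁷. For a high-spin 3d d⁷ ion with weak-field ligands the small Δₜ gives little square-planar CFSE advantage, so four ligands adopt the sterically favoured tetrahedral geometry. → tetrahedral.

[Pt(NCS)₄]²−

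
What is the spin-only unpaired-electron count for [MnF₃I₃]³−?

4

Each fluoride is −1; each iodide is −1; balancing the −3 overall charge requires Mn(III).
Group 7 minus oxidation state 3 gives a d⁴ configuration.
The spin state decides the count: Fluoride and iodide are weak-field ligands for a first-row metal, so the complex is high-spin.
An octahedral high-spin d⁴ ion is t₂g³e_g¹, giving 4 unpaired electrons.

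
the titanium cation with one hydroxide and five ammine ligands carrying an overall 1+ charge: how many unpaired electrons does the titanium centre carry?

2

Each hydroxide is −1; ammonia is neutral; balancing the +1 overall charge requires Ti(II).
Ti sits in group 4, so the d-electron count is 4 − 2 = 2.
In an octahedral field the d² configuration is t₂g²e_g⁰ (only one arrangement possible), giving 2 unpaired electrons.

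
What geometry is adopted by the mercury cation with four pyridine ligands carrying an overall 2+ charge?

Ligand charges: pyridine is neutral. With an overall charge of +2 the mercury centre must be in the +2 oxidation state.
Group 12 minus oxidation state 2 gives a d¹⁰ configuration.
Coordination number: 4.
A d¹⁰ ion has no crystal-field stabilisation preference between square planar and tetrahedral, so four ligands adopt the sterically favoured tetrahedral geometry.

tetrahedral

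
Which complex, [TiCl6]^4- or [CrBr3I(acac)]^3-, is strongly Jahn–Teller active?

[TiCl6]^4-: Ligand charges: each chloride is −1. With an overall charge of −4 the titanium centre must be in the +2 oxidation state. Ti sits in group 4, so the d-electron count is 4 − 2 = 2. The d² configuration leaves the e_g set evenly filled (or empty) — no strong Jahn–Teller driving force.
[CrBr3I(acac)]^3-: Each bromide is −1; each iodide is −1; each acetylacetonate is −1; balancing the −3 overall charge requires Cr(II). Group 6 minus oxidation state 2 gives a d⁴ configuration. Acetylacetonate, bromide, and iodide are weak-field ligands for a first-row metal, so the complex is high-spin. The t₂g³e_g¹ (high-spin) configuration has an unevenly filled e_g set; the Jahn–Teller theorem predicts a tetragonal distortion (typically axial elongation) to lift the degeneracy.

[CrBr3I(acac)]^3-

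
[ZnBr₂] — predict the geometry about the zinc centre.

linear

Ligand charges: each bromide is −1. With an overall charge of 0 the zinc centre must be in the +2 oxidation state.
Group 12 minus oxidation state 2 gives a d¹⁰ configuration.
Coordination number: 2.
A d¹⁰ ion with only two ligands adopts a linear arrangement (sp hybridisation; no CFSE preference).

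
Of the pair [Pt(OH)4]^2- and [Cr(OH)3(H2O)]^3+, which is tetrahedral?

[Cr(OH)3(H2O)]^3+

For [Pt(OH)4]^2-: Each hydroxide is −1; balancing the −2 overall charge requires Pt(II). Group 10 minus oxidation state 2 gives a d⁸ configuration. A 5d d⁸ ion has a large crystal-field splitting; square planar leaves the high-energy d_{x²−y²} orbital empty and maximises CFSE. → square planar.
For [Cr(OH)3(H2O)]^3+: Ligand charges: each hydroxide is −1; water is neutral. With an overall charge of +3 the chromium centre must be in the +6 oxidation state. Cr sits in group 6, so the d-electron count is 6 − 6 = 0. A d⁰ ion has no crystal-field stabilisation preference between square planar and tetrahedral, so four ligands adopt the sterically favoured tetrahedral geometry. → tetrahedral.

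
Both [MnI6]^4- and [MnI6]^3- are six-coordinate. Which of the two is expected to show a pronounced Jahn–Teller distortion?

[MnI6]^4-: Each iodide is −1; balancing the −4 overall charge requires Mn(II). Group 7 minus oxidation state 2 gives a d⁵ configuration. Iodide is a weak-field ligand for a first-row metal, so the complex is high-spin. The d⁵ configuration leaves the e_g set evenly filled (or empty) — no strong Jahn–Teller driving force.
[MnI6]^3-: Ligand charges: each iodide is −1. With an overall charge of −3 the manganese centre must be in the +3 oxidation state. Mn sits in group 7, so the d-electron count is 7 − 3 = 4. Iodide is a weak-field ligand for a first-row metal, so the complex is high-spin. The t₂g³e_g¹ (high-spin) configuration has an unevenly filled e_g set; the Jahn–Teller theorem predicts a tetragonal distortion (typically axial elongation) to lift the degeneracy.

[MnI6]^3-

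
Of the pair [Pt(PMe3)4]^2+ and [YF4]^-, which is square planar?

For [Pt(PMe3)4]^2+: Trimethylphosphine is neutral; balancing the +2 overall charge requires Pt(II). Group 10 minus oxidation state 2 gives a d⁸ configuration. A 5d d⁸ ion has a large crystal-field splitting; square planar leaves the high-energy d_{x²−y²} orbital empty and maximises CFSE. → square planar.
For [YF4]^-: Ligand charges: each fluoride is −1. With an overall charge of −1 the yttrium centre must be in the +3 oxidation state. Group 3 minus oxidation state 3 gives a d⁰ configuration. A d⁰ ion has no crystal-field stabilisation preference between square planar and tetrahedral, so four ligands adopt the sterically favoured tetrahedral geometry. → tetrahedral.

[Pt(PMe3)4]^2+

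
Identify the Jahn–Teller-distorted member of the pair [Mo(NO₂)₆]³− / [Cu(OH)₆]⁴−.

[Cu(OH)₆]⁴−

[Mo(NO₂)₆]³−: Ligand charges: each nitro (N-bound nitrite) is −1. With an overall charge of −3 the molybdenum centre must be in the +3 oxidation state. Molybdenum is a group-6 element; Mo(III) is therefore d³. The d³ configuration leaves the e_g set evenly filled (or empty) — no strong Jahn–Teller driving force.
[Cu(OH)₆]⁴−: Each hydroxide is −1; balancing the −4 overall charge requires Cu(II). Copper is a group-11 element; Cu(II) is therefore d⁹. The t₂g⁶e_g³ configuration has an unevenly filled e_g set; the Jahn–Teller theorem predicts a tetragonal distortion (typically axial elongation) to lift the degeneracy.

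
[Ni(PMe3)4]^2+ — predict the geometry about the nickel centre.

Ligand charges: trimethylphosphine is neutral. With an overall charge of +2 the nickel centre must be in the +2 oxidation state.
Ni sits in group 10, so the d-electron count is 10 − 2 = 8.
Coordination number: 4.
Trimethylphosphine is a strong-field ligand (high in the spectrochemical series).
A 3d d⁸ ion with strong-field ligands gains enough CFSE to favour square planar over tetrahedral.

square planar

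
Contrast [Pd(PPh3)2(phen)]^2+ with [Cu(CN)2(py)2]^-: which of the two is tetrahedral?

For [Pd(PPh3)2(phen)]^2+: Triphenylphosphine is neutral; 1,10-phenanthroline is neutral; balancing the +2 overall charge requires Pd(II). Pd sits in group 10, so the d-electron count is 10 − 2 = 8. A 4d d⁸ ion has a large crystal-field splitting; square planar leaves the high-energy d_{x²−y²} orbital empty and maximises CFSE. → square planar.
For [Cu(CN)2(py)2]^-: Each cyanide is −1; pyridine is neutral; balancing the −1 overall charge requires Cu(I). Group 11 minus oxidation state 1 gives a d¹⁰ configuration. A d¹⁰ ion has no crystal-field stabilisation preference between square planar and tetrahedral, so four ligands adopt the sterically favoured tetrahedral geometry. → tetrahedral.

[Cu(CN)2(py)2]^-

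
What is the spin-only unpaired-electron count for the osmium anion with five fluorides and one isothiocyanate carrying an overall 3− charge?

Each fluoride is −1; each isothiocyanate is −1; balancing the −3 overall charge requires Os(III).
Osmium is a group-8 element; Os(III) is therefore d⁵.
The spin state decides the count: a 5d ion has a large Δₒ and is invariably low-spin.
An octahedral low-spin d⁵ ion is t₂g⁵e_g⁰, giving 1 unpaired electron.

1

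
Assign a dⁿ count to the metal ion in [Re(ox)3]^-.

Each oxalate is −2; balancing the −1 overall charge requires Re(V).
Group 7 minus oxidation state 5 gives a d² configuration.

d²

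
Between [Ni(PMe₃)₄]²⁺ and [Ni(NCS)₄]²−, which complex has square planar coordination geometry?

For [Ni(PMe₃)₄]²⁺: Summing ligand charges against the +2 overall charge gives an oxidation state of +2 for nickel. Nickel is a group-10 element; Ni(II) is therefore d⁸. Trimethylphosphine is a strong-field ligand (high in the spectrochemical series). A 3d d⁸ ion with strong-field ligands gains enough CFSE to favour square planar over tetrahedral. → square planar.
For [Ni(NCS)₄]²−: Ligand charges: each isothiocyanate is −1. With an overall charge of −2 the nickel centre must be in the +2 oxidation state. Nickel is a group-10 element; Ni(II) is therefore d⁸. Isothiocyanate is a weak-field ligand. With weak-field ligands the CFSE gain from square planar is small, so a 3d d⁸ ion takes the sterically preferred tetrahedral geometry. → tetrahedral.

[Ni(PMe₃)₄]²⁺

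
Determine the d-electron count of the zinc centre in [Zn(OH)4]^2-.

Each hydroxide is −1; balancing the −2 overall charge requires Zn(II).
Zn sits in group 12, so the d-electron count is 12 − 2 = 10.

d¹⁰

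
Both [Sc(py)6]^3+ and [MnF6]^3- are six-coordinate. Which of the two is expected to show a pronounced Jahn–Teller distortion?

[MnF6]^3-

[Sc(py)6]^3+: Ligand charges: pyridine is neutral. With an overall charge of +3 the scandium centre must be in the +3 oxidation state. Scandium is a group-3 element; Sc(III) is therefore d⁰. The d⁰ configuration leaves the e_g set evenly filled (or empty) — no strong Jahn–Teller driving force.
[MnF6]^3-: Summing ligand charges against the −3 overall charge gives an oxidation state of +3 for manganese. Group 7 minus oxidation state 3 gives a d⁴ configuration. Fluoride is a weak-field ligand for a first-row metal, so the complex is high-spin. The t₂g³e_g¹ (high-spin) configuration has an unevenly filled e_g set; the Jahn–Teller theorem predicts a tetragonal distortion (typically axial elongation) to lift the degeneracy.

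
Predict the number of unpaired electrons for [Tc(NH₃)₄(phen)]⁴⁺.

3

Summing ligand charges against the +4 overall charge gives an oxidation state of +4 for technetium.
Group 7 minus oxidation state 4 gives a d³ configuration.
Counting donor atoms: 4×ammonia (monodentate) → 4 donors; 1×1,10-phenanthroline (bidentate) → 2 donors. Coordination number = 6.
In an octahedral field the d³ configuration is t₂g³e_g⁰ (only one arrangement possible), giving 3 unpaired electrons.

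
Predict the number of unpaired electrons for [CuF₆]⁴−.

Ligand charges: each fluoride is −1. With an overall charge of −4 the copper centre must be in the +2 oxidation state.
Cu sits in group 11, so the d-electron count is 11 − 2 = 9.
In an octahedral field the d⁹ configuration is t₂g⁶e_g³ (only one arrangement possible), giving 1 unpaired electron.

1 unpaired electron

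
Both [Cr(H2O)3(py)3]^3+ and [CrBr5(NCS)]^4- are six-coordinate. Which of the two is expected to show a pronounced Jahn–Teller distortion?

[Cr(H2O)3(py)3]^3+: Ligand charges: water is neutral; pyridine is neutral. With an overall charge of +3 the chromium centre must be in the +3 oxidation state. Group 6 minus oxidation state 3 gives a d³ configuration. The d³ configuration leaves the e_g set evenly filled (or empty) — no strong Jahn–Teller driving force.
[CrBr5(NCS)]^4-: Ligand charges: each bromide is −1; each isothiocyanate is −1. With an overall charge of −4 the chromium centre must be in the +2 oxidation state. Group 6 minus oxidation state 2 gives a d⁴ configuration. Bromide and isothiocyanate are weak-field ligands for a first-row metal, so the complex is high-spin. The t₂g³e_g¹ (high-spin) configuration has an unevenly filled e_g set; the Jahn–Teller theorem predicts a tetragonal distortion (typically axial elongation) to lift the degeneracy.

[CrBr5(NCS)]^4-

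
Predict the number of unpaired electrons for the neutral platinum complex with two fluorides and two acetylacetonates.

0

Summing ligand charges against the 0 overall charge gives an oxidation state of +4 for platinum.
Platinum is a group-10 element; Pt(IV) is therefore d⁶.
Counting donor atoms: 2×fluoride (monodentate) → 2 donors; 2×acetylacetonate (bidentate) → 4 donors. Coordination number = 6.
The spin state decides the count: a 5d ion has a large Δₒ and is invariably low-spin.
An octahedral low-spin d⁶ ion is t₂g⁶e_g⁰, giving 0 unpaired electrons.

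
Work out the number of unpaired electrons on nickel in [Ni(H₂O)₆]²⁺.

2

Water is neutral; balancing the +2 overall charge requires Ni(II).
Ni sits in group 10, so the d-electron count is 10 − 2 = 8.
In an octahedral field the d⁸ configuration is t₂g⁶e_g² (only one arrangement possible), giving 2 unpaired electrons.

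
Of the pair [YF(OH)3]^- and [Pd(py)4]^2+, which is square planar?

[Pd(py)4]^2+

For [YF(OH)3]^-: Each fluoride is −1; each hydroxide is −1; balancing the −1 overall charge requires Y(III). Group 3 minus oxidation state 3 gives a d⁰ configuration. A d⁰ ion has no crystal-field stabilisation preference between square planar and tetrahedral, so four ligands adopt the sterically favoured tetrahedral geometry. → tetrahedral.
For [Pd(py)4]^2+: Pyridine is neutral; balancing the +2 overall charge requires Pd(II). Group 10 minus oxidation state 2 gives a d⁸ configuration. A 4d d⁸ ion has a large crystal-field splitting; square planar leaves the high-energy d_{x²−y²} orbital empty and maximises CFSE. → square planar.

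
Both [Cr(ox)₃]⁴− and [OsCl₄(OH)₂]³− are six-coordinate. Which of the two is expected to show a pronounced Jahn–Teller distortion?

[Cr(ox)₃]⁴−

[Cr(ox)₃]⁴−: Summing ligand charges against the −4 overall charge gives an oxidation state of +2 for chromium. Group 6 minus oxidation state 2 gives a d⁴ configuration. Oxalate is a weak-field ligand for a first-row metal, so the complex is high-spin. The t₂g³e_g¹ (high-spin) configuration has an unevenly filled e_g set; the Jahn–Teller theorem predicts a tetragonal distortion (typically axial elongation) to lift the degeneracy.
[OsCl₄(OH)₂]³−: Ligand charges: each chloride is −1; each hydroxide is −1. With an overall charge of −3 the osmium centre must be in the +3 oxidation state. Group 8 minus oxidation state 3 gives a d⁵ configuration. A 5d ion has a large Δₒ and is invariably low-spin. The d⁵ configuration leaves the e_g set evenly filled (or empty) — no strong Jahn–Teller driving force.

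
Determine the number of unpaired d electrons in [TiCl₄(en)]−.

Each chloride is −1; ethylenediamine is neutral; balancing the −1 overall charge requires Ti(III).
Titanium is a group-4 element; Ti(III) is therefore d¹.
Counting donor atoms: 4×chloride (monodentate) → 4 donors; 1×ethylenediamine (bidentate) → 2 donors. Coordination number = 6.
In an octahedral field the d¹ configuration is t₂g¹e_g⁰ (only one arrangement possible), giving 1 unpaired electron.

1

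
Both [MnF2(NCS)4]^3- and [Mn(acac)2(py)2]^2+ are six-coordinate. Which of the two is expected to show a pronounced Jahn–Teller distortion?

[MnF2(NCS)4]^3-

[MnF2(NCS)4]^3-: Each fluoride is −1; each isothiocyanate is −1; balancing the −3 overall charge requires Mn(III). Manganese is a group-7 element; Mn(III) is therefore d⁴. Fluoride and isothiocyanate are weak-field ligands for a first-row metal, so the complex is high-spin. The t₂g³e_g¹ (high-spin) configuration has an unevenly filled e_g set; the Jahn–Teller theorem predicts a tetragonal distortion (typically axial elongation) to lift the degeneracy.
[Mn(acac)2(py)2]^2+: Summing ligand charges against the +2 overall charge gives an oxidation state of +4 for manganese. Group 7 minus oxidation state 4 gives a d³ configuration. The d³ configuration leaves the e_g set evenly filled (or empty) — no strong Jahn–Teller driving force.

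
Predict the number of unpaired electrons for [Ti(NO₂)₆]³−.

1 unpaired electron

Ligand charges: each nitro (N-bound nitrite) is −1. With an overall charge of −3 the titanium centre must be in the +3 oxidation state.
Group 4 minus oxidation state 3 gives a d¹ configuration.
In an octahedral field the d¹ configuration is t₂g¹e_g⁰ (only one arrangement possible), giving 1 unpaired electron.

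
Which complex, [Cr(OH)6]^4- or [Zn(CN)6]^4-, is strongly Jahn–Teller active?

[Cr(OH)6]^4-: Ligand charges: each hydroxide is −1. With an overall charge of −4 the chromium centre must be in the +2 oxidation state. Cr sits in group 6, so the d-electron count is 6 − 2 = 4. Hydroxide is a weak-field ligand for a first-row metal, so the complex is high-spin. The t₂g³e_g¹ (high-spin) configuration has an unevenly filled e_g set; the Jahn–Teller theorem predicts a tetragonal distortion (typically axial elongation) to lift the degeneracy.
[Zn(CN)6]^4-: Each cyanide is −1; balancing the −4 overall charge requires Zn(II). Group 12 minus oxidation state 2 gives a d¹⁰ configuration. The d¹⁰ configuration leaves the e_g set evenly filled (or empty) — no strong Jahn–Teller driving force.

[Cr(OH)6]^4-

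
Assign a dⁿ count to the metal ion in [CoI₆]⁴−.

d⁷

Summing ligand charges against the −4 overall charge gives an oxidation state of +2 for cobalt.
Group 9 minus oxidation state 2 gives a d⁷ configuration.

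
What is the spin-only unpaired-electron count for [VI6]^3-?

2

Each iodide is −1; balancing the −3 overall charge requires V(III).
Vanadium is a group-5 element; V(III) is therefore d².
In an octahedral field the d² configuration is t₂g²e_g⁰ (only one arrangement possible), giving 2 unpaired electrons.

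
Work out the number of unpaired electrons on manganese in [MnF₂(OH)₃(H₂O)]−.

Ligand charges: each fluoride is −1; each hydroxide is −1; water is neutral. With an overall charge of −1 the manganese centre must be in the +4 oxidation state.
Group 7 minus oxidation state 4 gives a d³ configuration.
In an octahedral field the d³ configuration is t₂g³e_g⁰ (only one arrangement possible), giving 3 unpaired electrons.

3 unpaired electrons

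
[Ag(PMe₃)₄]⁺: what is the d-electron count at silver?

Trimethylphosphine is neutral; balancing the +1 overall charge requires Ag(I).
Ag sits in group 11, so the d-electron count is 11 − 1 = 10.

d¹⁰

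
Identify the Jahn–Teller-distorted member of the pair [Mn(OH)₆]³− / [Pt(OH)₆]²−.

[Mn(OH)₆]³−

[Mn(OH)₆]³−: Each hydroxide is −1; balancing the −3 overall charge requires Mn(III). Mn sits in group 7, so the d-electron count is 7 − 3 = 4. Hydroxide is a weak-field ligand for a first-row metal, so the complex is high-spin. The t₂g³e_g¹ (high-spin) configuration has an unevenly filled e_g set; the Jahn–Teller theorem predicts a tetragonal distortion (typically axial elongation) to lift the degeneracy.
[Pt(OH)₆]²−: Each hydroxide is −1; balancing the −2 overall charge requires Pt(IV). Pt sits in group 10, so the d-electron count is 10 − 4 = 6. A 5d ion has a large Δₒ and is invariably low-spin. The d⁶ configuration leaves the e_g set evenly filled (or empty) — no strong Jahn–Teller driving force.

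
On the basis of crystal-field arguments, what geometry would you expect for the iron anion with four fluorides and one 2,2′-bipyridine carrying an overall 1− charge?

octahedral

Summing ligand charges against the −1 overall charge gives an oxidation state of +3 for iron.
Group 8 minus oxidation state 3 gives a d⁵ configuration.
Counting donor atoms: 4×fluoride (monodentate) → 4 donors; 1×2,2′-bipyridine (bidentate) → 2 donors. Coordination number = 6.
Six donors around a single metal centre give an octahedral coordination sphere.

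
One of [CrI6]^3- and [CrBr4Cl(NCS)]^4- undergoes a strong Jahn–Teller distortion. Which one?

[CrBr4Cl(NCS)]^4-

[CrI6]^3-: Summing ligand charges against the −3 overall charge gives an oxidation state of +3 for chromium. Cr sits in group 6, so the d-electron count is 6 − 3 = 3. The d³ configuration leaves the e_g set evenly filled (or empty) — no strong Jahn–Teller driving force.
[CrBr4Cl(NCS)]^4-: Ligand charges: each bromide is −1; each chloride is −1; each isothiocyanate is −1. With an overall charge of −4 the chromium centre must be in the +2 oxidation state. Cr sits in group 6, so the d-electron count is 6 − 2 = 4. Bromide, chloride, and isothiocyanate are weak-field ligands for a first-row metal, so the complex is high-spin. The t₂g³e_g¹ (high-spin) configuration has an unevenly filled e_g set; the Jahn–Teller theorem predicts a tetragonal distortion (typically axial elongation) to lift the degeneracy.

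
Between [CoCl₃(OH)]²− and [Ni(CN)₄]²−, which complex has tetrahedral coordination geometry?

For [CoCl₃(OH)]²−: Ligand charges: each chloride is −1; each hydroxide is −1. With an overall charge of −2 the cobalt centre must be in the +2 oxidation state. Group 9 minus oxidation state 2 gives a d⁷ configuration. For a high-spin 3d d⁷ ion with weak-field ligands the small Δₜ gives little square-planar CFSE advantage, so four ligands adopt the sterically favoured tetrahedral geometry. → tetrahedral.
For [Ni(CN)₄]²−: Each cyanide is −1; balancing the −2 overall charge requires Ni(II). Nickel is a group-10 element; Ni(II) is therefore d⁸. Cyanide is a strong-field ligand (high in the spectrochemical series). A 3d d⁸ ion with strong-field ligands gains enough CFSE to favour square planar over tetrahedral. → square planar.

[CoCl₃(OH)]²−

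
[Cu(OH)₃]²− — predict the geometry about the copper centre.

trigonal planar

Ligand charges: each hydroxide is −1. With an overall charge of −2 the copper centre must be in the +1 oxidation state.
Cu sits in group 11, so the d-electron count is 11 − 1 = 10.
With 3 monodentate ligands the coordination number is 3.
Three ligands around a d¹⁰ centre minimise repulsion in a trigonal-planar arrangement.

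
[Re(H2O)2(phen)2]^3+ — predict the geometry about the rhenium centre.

Ligand charges: water is neutral; 1,10-phenanthroline is neutral. With an overall charge of +3 the rhenium centre must be in the +3 oxidation state.
Group 7 minus oxidation state 3 gives a d⁴ configuration.
Counting donor atoms: 2×water (monodentate) → 2 donors; 2×1,10-phenanthroline (bidentate) → 4 donors. Coordination number = 6.
Six donors around a single metal centre give an octahedral coordination sphere.

octahedral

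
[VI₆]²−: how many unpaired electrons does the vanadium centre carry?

Summing ligand charges against the −2 overall charge gives an oxidation state of +4 for vanadium.
V sits in group 5, so the d-electron count is 5 − 4 = 1.
In an octahedral field the d¹ configuration is t₂g¹e_g⁰ (only one arrangement possible), giving 1 unpaired electron.

1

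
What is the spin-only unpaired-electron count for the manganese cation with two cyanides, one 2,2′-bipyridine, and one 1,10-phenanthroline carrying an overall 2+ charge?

3 unpaired electrons

Ligand charges: each cyanide is −1; 2,2′-bipyridine is neutral; 1,10-phenanthroline is neutral. With an overall charge of +2 the manganese centre must be in the +4 oxidation state.
Manganese is a group-7 element; Mn(IV) is therefore d³.
Counting donor atoms: 2×cyanide (monodentate) → 2 donors; 1×2,2′-bipyridine (bidentate) → 2 donors; 1×1,10-phenanthroline (bidentate) → 2 donors. Coordination number = 6.
In an octahedral field the d³ configuration is t₂g³e_g⁰ (only one arrangement possible), giving 3 unpaired electrons.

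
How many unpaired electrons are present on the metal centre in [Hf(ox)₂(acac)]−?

0 unpaired electrons

Ligand charges: each oxalate is −2; each acetylacetonate is −1. With an overall charge of −1 the hafnium centre must be in the +4 oxidation state.
Group 4 minus oxidation state 4 gives a d⁰ configuration.
Counting donor atoms: 2×oxalate (bidentate) → 4 donors; 1×acetylacetonate (bidentate) → 2 donors. Coordination number = 6.
In an octahedral field the d⁰ configuration is t₂g⁰e_g⁰, giving 0 unpaired electrons.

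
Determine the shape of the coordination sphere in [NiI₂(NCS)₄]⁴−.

octahedral

Ligand charges: each iodide is −1; each isothiocyanate is −1. With an overall charge of −4 the nickel centre must be in the +2 oxidation state.
Nickel is a group-10 element; Ni(II) is therefore d⁸.
Coordination number: 6.
Six donors around a single metal centre give an octahedral coordination sphere.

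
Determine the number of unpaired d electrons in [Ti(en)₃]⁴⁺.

0 unpaired electrons

Summing ligand charges against the +4 overall charge gives an oxidation state of +4 for titanium.
Titanium is a group-4 element; Ti(IV) is therefore d⁰.
Counting donor atoms: 3×ethylenediamine (bidentate) → 6 donors. Coordination number = 6.
In an octahedral field the d⁰ configuration is t₂g⁰e_g⁰, giving 0 unpaired electrons.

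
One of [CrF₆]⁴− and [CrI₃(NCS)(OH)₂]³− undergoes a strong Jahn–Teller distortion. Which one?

[CrF₆]⁴−

[CrF₆]⁴−: Summing ligand charges against the −4 overall charge gives an oxidation state of +2 for chromium. Cr sits in group 6, so the d-electron count is 6 − 2 = 4. Fluoride is a weak-field ligand for a first-row metal, so the complex is high-spin. The t₂g³e_g¹ (high-spin) configuration has an unevenly filled e_g set; the Jahn–Teller theorem predicts a tetragonal distortion (typically axial elongation) to lift the degeneracy.
[CrI₃(NCS)(OH)₂]³−: Each iodide is −1; each isothiocyanate is −1; each hydroxide is −1; balancing the −3 overall charge requires Cr(III). Chromium is a group-6 element; Cr(III) is therefore d³. The d³ configuration leaves the e_g set evenly filled (or empty) — no strong Jahn–Teller driving force.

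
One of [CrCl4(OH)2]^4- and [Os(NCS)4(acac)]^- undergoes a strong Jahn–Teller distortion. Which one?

[CrCl4(OH)2]^4-

[CrCl4(OH)2]^4-: Ligand charges: each chloride is −1; each hydroxide is −1. With an overall charge of −4 the chromium centre must be in the +2 oxidation state. Chromium is a group-6 element; Cr(II) is therefore d⁴. Chloride and hydroxide are weak-field ligands for a first-row metal, so the complex is high-spin. The t₂g³e_g¹ (high-spin) configuration has an unevenly filled e_g set; the Jahn–Teller theorem predicts a tetragonal distortion (typically axial elongation) to lift the degeneracy.
[Os(NCS)4(acac)]^-: Ligand charges: each isothiocyanate is −1; each acetylacetonate is −1. With an overall charge of −1 the osmium centre must be in the +4 oxidation state. Osmium is a group-8 element; Os(IV) is therefore d⁴. A 5d ion has a large Δₒ and is invariably low-spin. The d⁴ configuration leaves the e_g set evenly filled (or empty) — no strong Jahn–Teller driving force.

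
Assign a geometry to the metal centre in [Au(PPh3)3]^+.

trigonal planar

Ligand charges: triphenylphosphine is neutral. With an overall charge of +1 the gold centre must be in the +1 oxidation state.
Au sits in group 11, so the d-electron count is 11 − 1 = 10.
Coordination number: 3.
Three ligands around a d¹⁰ centre minimise repulsion in a trigonal-planar arrangement.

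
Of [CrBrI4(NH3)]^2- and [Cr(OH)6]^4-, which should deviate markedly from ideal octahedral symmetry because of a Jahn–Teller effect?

[CrBrI4(NH3)]^2-: Summing ligand charges against the −2 overall charge gives an oxidation state of +3 for chromium. Cr sits in group 6, so the d-electron count is 6 − 3 = 3. The d³ configuration leaves the e_g set evenly filled (or empty) — no strong Jahn–Teller driving force.
[Cr(OH)6]^4-: Each hydroxide is −1; balancing the −4 overall charge requires Cr(II). Chromium is a group-6 element; Cr(II) is therefore d⁴. Hydroxide is a weak-field ligand for a first-row metal, so the complex is high-spin. The t₂g³e_g¹ (high-spin) configuration has an unevenly filled e_g set; the Jahn–Teller theorem predicts a tetragonal distortion (typically axial elongation) to lift the degeneracy.

[Cr(OH)6]^4-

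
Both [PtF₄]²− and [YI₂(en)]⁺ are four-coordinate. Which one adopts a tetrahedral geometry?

[YI₂(en)]⁺

For [PtF₄]²−: Each fluoride is −1; balancing the −2 overall charge requires Pt(II). Group 10 minus oxidation state 2 gives a d⁸ configuration. A 5d d⁸ ion has a large crystal-field splitting; square planar leaves the high-energy d_{x²−y²} orbital empty and maximises CFSE. → square planar.
For [YI₂(en)]⁺: Summing ligand charges against the +1 overall charge gives an oxidation state of +3 for yttrium. Yttrium is a group-3 element; Y(III) is therefore d⁰. A d⁰ ion has no crystal-field stabilisation preference between square planar and tetrahedral, so four ligands adopt the sterically favoured tetrahedral geometry. → tetrahedral.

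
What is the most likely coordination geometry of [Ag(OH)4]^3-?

tetrahedral

Each hydroxide is −1; balancing the −3 overall charge requires Ag(I).
Silver is a group-11 element; Ag(I) is therefore d¹⁰.
Coordination number: 4.
A d¹⁰ ion has no crystal-field stabilisation preference between square planar and tetrahedral, so four ligands adopt the sterically favoured tetrahedral geometry.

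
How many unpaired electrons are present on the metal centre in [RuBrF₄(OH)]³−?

1 unpaired electron

Ligand charges: each bromide is −1; each fluoride is −1; each hydroxide is −1. With an overall charge of −3 the ruthenium centre must be in the +3 oxidation state.
Group 8 minus oxidation state 3 gives a d⁵ configuration.
The spin state decides the count: a 4d ion has a large Δₒ and is invariably low-spin.
An octahedral low-spin d⁵ ion is t₂g⁵e_g⁰, giving 1 unpaired electron.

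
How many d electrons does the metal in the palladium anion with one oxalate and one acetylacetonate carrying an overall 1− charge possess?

Summing ligand charges against the −1 overall charge gives an oxidation state of +2 for palladium.
Pd sits in group 10, so the d-electron count is 10 − 2 = 8.

d⁸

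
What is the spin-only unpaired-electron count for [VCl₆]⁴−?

3

Each chloride is −1; balancing the −4 overall charge requires V(II).
Vanadium is a group-5 element; V(II) is therefore d³.
In an octahedral field the d³ configuration is t₂g³e_g⁰ (only one arrangement possible), giving 3 unpaired electrons.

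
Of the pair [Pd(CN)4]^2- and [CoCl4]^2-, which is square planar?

For [Pd(CN)4]^2-: Each cyanide is −1; balancing the −2 overall charge requires Pd(II). Pd sits in group 10, so the d-electron count is 10 − 2 = 8. A 4d d⁸ ion has a large crystal-field splitting; square planar leaves the high-energy d_{x²−y²} orbital empty and maximises CFSE. → square planar.
For [CoCl4]^2-: Summing ligand charges against the −2 overall charge gives an oxidation state of +2 for cobalt. Co sits in group 9, so the d-electron count is 9 − 2 = 7. For a high-spin 3d d⁷ ion with weak-field ligands the small Δₜ gives little square-planar CFSE advantage, so four ligands adopt the sterically favoured tetrahedral geometry. → tetrahedral.

[Pd(CN)4]^2-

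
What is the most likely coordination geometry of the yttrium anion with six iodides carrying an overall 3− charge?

octahedral

Ligand charges: each iodide is −1. With an overall charge of −3 the yttrium centre must be in the +3 oxidation state.
Y sits in group 3, so the d-electron count is 3 − 3 = 0.
Coordination number: 6.
Six donors around a single metal centre give an octahedral coordination sphere.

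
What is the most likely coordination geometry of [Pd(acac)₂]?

square planar

Summing ligand charges against the 0 overall charge gives an oxidation state of +2 for palladium.
Group 10 minus oxidation state 2 gives a d⁸ configuration.
Counting donor atoms: 2×acetylacetonate (bidentate) → 4 donors. Coordination number = 4.
A 4d d⁸ ion has a large crystal-field splitting; square planar leaves the high-energy d_{x²−y²} orbital empty and maximises CFSE.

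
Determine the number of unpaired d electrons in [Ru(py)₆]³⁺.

1 unpaired electron

Ligand charges: pyridine is neutral. With an overall charge of +3 the ruthenium centre must be in the +3 oxidation state.
Ru sits in group 8, so the d-electron count is 8 − 3 = 5.
The spin state decides the count: a 4d ion has a large Δₒ and is invariably low-spin.
An octahedral low-spin d⁵ ion is t₂g⁵e_g⁰, giving 1 unpaired electron.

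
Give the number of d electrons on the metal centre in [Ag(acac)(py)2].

d10

Ligand charges: each acetylacetonate is −1; pyridine is neutral. With an overall charge of 0 the silver centre must be in the +1 oxidation state.
Ag sits in group 11, so the d-electron count is 11 − 1 = 10.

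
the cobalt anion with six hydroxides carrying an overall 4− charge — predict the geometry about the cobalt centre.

Summing ligand charges against the −4 overall charge gives an oxidation state of +2 for cobalt.
Cobalt is a group-9 element; Co(II) is therefore d⁷.
With 6 monodentate ligands the coordination number is 6.
Six donors around a single metal centre give an octahedral coordination sphere.

octahedral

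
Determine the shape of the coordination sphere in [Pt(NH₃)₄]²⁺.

square planar

Ligand charges: ammonia is neutral. With an overall charge of +2 the platinum centre must be in the +2 oxidation state.
Pt sits in group 10, so the d-electron count is 10 − 2 = 8.
Coordination number: 4.
A 5d d⁸ ion has a large crystal-field splitting; square planar leaves the high-energy d_{x²−y²} orbital empty and maximises CFSE.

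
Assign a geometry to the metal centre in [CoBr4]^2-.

tetrahedral

Summing ligand charges against the −2 overall charge gives an oxidation state of +2 for cobalt.
Group 9 minus oxidation state 2 gives a d⁷ configuration.
Coordination number: 4.
Bromide is a weak-field ligand.
For a high-spin 3d d⁷ ion with weak-field ligands the small Δₜ gives little square-planar CFSE advantage, so four ligands adopt the sterically favoured tetrahedral geometry.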